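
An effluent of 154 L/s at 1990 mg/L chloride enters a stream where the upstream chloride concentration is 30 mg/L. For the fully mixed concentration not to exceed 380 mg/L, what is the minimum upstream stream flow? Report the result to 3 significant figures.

Set C_mix = 380: (Q·30.00 + 154.0·1990) / (Q + 154.0) = 380
→ Q = 154.0·(1990 − 380)/(380 − 30.00) = 708.4 L/s.

708 L/s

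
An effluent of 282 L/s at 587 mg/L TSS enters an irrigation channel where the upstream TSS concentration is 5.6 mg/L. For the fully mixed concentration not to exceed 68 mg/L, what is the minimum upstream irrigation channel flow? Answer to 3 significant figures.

2350 L/s

Set C_mix = 68: (Q·5.600 + 282.0·587.0) / (Q + 282.0) = 68
→ Q = 282.0·(587.0 − 68)/(68 − 5.600) = 2345 L/s.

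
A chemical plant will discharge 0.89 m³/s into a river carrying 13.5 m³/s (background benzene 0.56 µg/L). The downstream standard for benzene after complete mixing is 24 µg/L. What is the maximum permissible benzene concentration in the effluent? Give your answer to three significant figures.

380 µg/L

At the limit, (Qr·Cr + Qe·Cₑ)/(Qr + Qe) = 24:
Cₑ = (14.39·24 − 13.50·0.5600) / 0.8900 = 379.6 µg/L.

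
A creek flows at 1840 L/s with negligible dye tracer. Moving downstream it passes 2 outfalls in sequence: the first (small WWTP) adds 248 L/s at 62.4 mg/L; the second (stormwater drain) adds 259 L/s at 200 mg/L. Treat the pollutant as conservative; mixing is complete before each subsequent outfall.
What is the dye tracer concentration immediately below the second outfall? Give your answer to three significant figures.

Outfall 1: combined Q = 2088 L/s; C = (1840·0 + 248.0·62.40)/2088 = 7.411 mg/L.
Outfall 2: combined Q = 2347 L/s; C = (2088·7.411 + 259.0·200.0)/2347 = 28.66 mg/L.

28.7 mg/L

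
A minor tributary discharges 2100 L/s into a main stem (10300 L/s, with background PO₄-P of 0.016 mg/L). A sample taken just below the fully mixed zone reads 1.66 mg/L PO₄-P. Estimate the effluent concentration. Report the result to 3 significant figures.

Mass balance: 10300·0.01600 + 2100·Cₑ = 12400·1.660
→ Cₑ = (12400·1.660 − 10300·0.01600) / 2100 = 9.723 mg/L.

9.72 mg/L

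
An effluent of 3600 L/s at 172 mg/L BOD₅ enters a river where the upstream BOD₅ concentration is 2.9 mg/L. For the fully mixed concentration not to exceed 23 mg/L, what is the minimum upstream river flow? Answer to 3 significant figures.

Set C_mix = 23: (Q·2.900 + 3600·172.0) / (Q + 3600) = 23
→ Q = 3600·(172.0 − 23)/(23 − 2.900) = 26690 L/s.

26700 L/s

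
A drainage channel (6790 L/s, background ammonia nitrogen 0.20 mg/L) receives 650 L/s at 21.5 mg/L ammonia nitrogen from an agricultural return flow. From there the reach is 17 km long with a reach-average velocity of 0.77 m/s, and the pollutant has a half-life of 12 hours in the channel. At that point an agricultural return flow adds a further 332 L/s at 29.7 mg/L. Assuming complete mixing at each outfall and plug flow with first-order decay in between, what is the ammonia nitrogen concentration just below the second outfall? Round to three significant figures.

Mixed concentration C = ΣQC/ΣQ = (6790·0.2000 + 650.0·21.50) / 7440 = 15330/7440 = 2.061 mg/L; combined flow 7440 L/s.
Travel time t = 17·1000 / 0.77 = 22080 s = 6.133 h.
Half-life 12 h → k = ln 2 / 12 = 0.05776 h⁻¹ = 1.386 d⁻¹.
First-order decay: C = 2.061·exp(−k·t) = 2.061·0.7017 = 1.446 mg/L.
Second outfall: C = (7440·1.446 + 332.0·29.70)/7772 = 2.653 mg/L.

2.65 mg/L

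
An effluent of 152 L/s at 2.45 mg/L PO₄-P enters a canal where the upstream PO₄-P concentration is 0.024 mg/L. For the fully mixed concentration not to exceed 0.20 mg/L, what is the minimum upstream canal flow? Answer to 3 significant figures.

Set C_mix = 0.20: (Q·0.02400 + 152.0·2.450) / (Q + 152.0) = 0.20
→ Q = 152.0·(2.450 − 0.20)/(0.20 − 0.02400) = 1943 L/s.

1940 L/s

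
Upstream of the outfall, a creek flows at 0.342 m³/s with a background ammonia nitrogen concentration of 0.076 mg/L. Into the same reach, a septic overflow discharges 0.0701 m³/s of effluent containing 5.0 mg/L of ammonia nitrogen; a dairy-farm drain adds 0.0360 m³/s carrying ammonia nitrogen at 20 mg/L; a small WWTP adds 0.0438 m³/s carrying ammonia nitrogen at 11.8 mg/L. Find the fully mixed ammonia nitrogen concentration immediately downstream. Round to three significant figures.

Conservation of mass: C = (0.3420·0.07600 + 0.07010·5.000 + 0.03600·20.00 + 0.04380·11.80) / 0.4919 = 1.613/0.4919 = 3.280 mg/L.

3.28 mg/L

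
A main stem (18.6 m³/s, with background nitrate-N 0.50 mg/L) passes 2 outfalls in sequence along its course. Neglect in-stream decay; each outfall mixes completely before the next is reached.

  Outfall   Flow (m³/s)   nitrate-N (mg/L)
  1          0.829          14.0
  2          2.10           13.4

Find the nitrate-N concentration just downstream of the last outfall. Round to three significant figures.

Below outfall 1: Q → 19.43 m³/s, C = (18.60·0.5000 + 0.8290·14.00)/19.43 = 1.076 mg/L.
Below outfall 2: Q → 21.53 m³/s, C = (19.43·1.076 + 2.100·13.40)/21.53 = 2.278 mg/L.

2.28 mg/L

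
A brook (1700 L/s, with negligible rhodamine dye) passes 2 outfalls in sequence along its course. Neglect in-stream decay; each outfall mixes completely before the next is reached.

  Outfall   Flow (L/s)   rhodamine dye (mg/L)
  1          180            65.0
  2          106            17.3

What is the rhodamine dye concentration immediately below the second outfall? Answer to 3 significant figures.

6.81 mg/L

Below outfall 1: Q → 1880 L/s, C = (1700·0 + 180.0·65.00)/1880 = 6.223 mg/L.
Below outfall 2: Q → 1986 L/s, C = (1880·6.223 + 106.0·17.30)/1986 = 6.815 mg/L.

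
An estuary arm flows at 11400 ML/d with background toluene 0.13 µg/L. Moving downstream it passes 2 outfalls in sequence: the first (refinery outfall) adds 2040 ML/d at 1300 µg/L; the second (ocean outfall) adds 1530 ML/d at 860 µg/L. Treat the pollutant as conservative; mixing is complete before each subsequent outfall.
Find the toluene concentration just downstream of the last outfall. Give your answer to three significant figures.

After outfall 1: Q = 11400 + 2040 = 13440 ML/d; C = (11400·0.1300 + 2040·1300)/13440 = 197.4 µg/L.
After outfall 2: Q = 13440 + 1530 = 14970 ML/d; C = (13440·197.4 + 1530·860.0)/14970 = 265.1 µg/L.

265 µg/L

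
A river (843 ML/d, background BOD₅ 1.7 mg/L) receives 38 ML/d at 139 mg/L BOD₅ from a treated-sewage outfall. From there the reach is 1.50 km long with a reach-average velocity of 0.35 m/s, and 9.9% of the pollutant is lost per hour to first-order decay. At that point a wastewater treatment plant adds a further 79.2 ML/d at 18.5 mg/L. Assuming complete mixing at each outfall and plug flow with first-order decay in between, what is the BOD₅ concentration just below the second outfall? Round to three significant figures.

After mixing, C = (843.0·1.700 + 38.00·139.0) / 881.0 = 6715/881.0 = 7.622 mg/L; combined flow 881.0 ML/d.
Travel time t = 1.50·1000 / 0.35 = 4286 s = 1.190 h.
9.9%/h lost → k = −ln(1 − 0.099) = 0.1043 h⁻¹.
Applying C = C₀e^(−kt): 7.622 × 0.8833 = 6.733 mg/L.
At the second outfall, C = (881.0·6.733 + 79.20·18.50) / (881.0 + 79.20) = 7.703 mg/L.

7.70 mg/L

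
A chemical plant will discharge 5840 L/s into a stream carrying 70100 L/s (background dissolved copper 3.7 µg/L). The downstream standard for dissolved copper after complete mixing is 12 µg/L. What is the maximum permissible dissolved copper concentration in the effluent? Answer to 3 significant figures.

112 µg/L

At the limit, (Qr·Cr + Qe·Cₑ)/(Qr + Qe) = 12:
Cₑ = (75940·12 − 70100·3.700) / 5840 = 111.6 µg/L.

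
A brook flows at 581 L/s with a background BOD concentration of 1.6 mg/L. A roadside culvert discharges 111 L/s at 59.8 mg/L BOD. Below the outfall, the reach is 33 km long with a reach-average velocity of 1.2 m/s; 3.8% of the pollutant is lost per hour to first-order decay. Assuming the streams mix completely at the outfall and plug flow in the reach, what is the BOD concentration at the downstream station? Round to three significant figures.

Mixed concentration C = ΣQC/ΣQ = (581.0·1.600 + 111.0·59.80) / 692.0 = 7567/692.0 = 10.94 mg/L.
Travel time t = 33·1000 / 1.2 = 27500 s = 7.639 h.
3.8%/h lost → k = −ln(1 − 0.038) = 0.03874 h⁻¹.
First-order decay: C = 10.94·exp(−k·t) = 10.94·0.7438 = 8.134 mg/L.

8.13 mg/L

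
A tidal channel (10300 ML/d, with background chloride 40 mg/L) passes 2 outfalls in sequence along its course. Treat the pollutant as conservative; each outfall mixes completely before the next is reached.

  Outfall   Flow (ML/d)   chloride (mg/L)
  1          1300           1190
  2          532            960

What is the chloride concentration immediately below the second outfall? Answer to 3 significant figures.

204 mg/L

After outfall 1: Q = 10300 + 1300 = 11600 ML/d; C = (10300·40.00 + 1300·1190)/11600 = 168.9 mg/L.
After outfall 2: Q = 11600 + 532.0 = 12130 ML/d; C = (11600·168.9 + 532.0·960.0)/12130 = 203.6 mg/L.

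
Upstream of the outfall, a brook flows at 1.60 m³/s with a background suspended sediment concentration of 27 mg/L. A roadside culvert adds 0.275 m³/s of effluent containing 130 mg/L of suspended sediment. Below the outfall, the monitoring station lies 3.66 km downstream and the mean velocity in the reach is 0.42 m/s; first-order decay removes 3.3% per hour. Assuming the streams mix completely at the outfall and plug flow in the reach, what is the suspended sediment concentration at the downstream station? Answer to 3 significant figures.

Mixed concentration C = ΣQC/ΣQ = (1.600·27.00 + 0.2750·130.0) / 1.875 = 78.95/1.875 = 42.11 mg/L.
Travel time t = 3.66·1000 / 0.42 = 8714 s = 2.421 h.
3.3%/h lost → k = −ln(1 − 0.033) = 0.03356 h⁻¹.
After decay, C = 42.11 × e^(−kt) = 42.11 × 0.9220 = 38.82 mg/L.

38.8 mg/L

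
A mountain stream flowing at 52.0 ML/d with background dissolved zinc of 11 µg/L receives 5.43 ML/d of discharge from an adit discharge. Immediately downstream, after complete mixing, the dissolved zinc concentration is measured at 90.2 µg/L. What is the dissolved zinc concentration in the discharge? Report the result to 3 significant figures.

849 µg/L

Mass balance: 52.00·11.00 + 5.430·Cₑ = 57.43·90.20
→ Cₑ = (57.43·90.20 − 52.00·11.00) / 5.430 = 848.7 µg/L.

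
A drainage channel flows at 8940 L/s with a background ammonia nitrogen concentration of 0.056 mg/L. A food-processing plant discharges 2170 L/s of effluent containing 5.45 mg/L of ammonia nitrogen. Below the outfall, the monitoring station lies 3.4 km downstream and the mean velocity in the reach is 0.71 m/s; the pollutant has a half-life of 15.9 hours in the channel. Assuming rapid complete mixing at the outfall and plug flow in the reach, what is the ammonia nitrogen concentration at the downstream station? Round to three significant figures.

1.05 mg/L

Mass balance: C = (8940·0.05600 + 2170·5.450) / 11110 = 12330/11110 = 1.110 mg/L.
Travel time t = 3.4·1000 / 0.71 = 4789 s = 1.330 h.
Half-life 15.9 h → k = ln 2 / 15.9 = 0.04359 h⁻¹ = 1.046 d⁻¹.
First-order decay: C = 1.110·exp(−k·t) = 1.110·0.9437 = 1.047 mg/L.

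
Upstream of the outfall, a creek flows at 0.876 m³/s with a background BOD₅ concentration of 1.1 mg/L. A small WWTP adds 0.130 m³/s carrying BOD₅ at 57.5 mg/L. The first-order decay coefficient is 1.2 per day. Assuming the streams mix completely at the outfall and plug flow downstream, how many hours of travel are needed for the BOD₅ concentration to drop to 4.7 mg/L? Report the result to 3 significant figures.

11.6 h

Mass balance: C = (0.8760·1.100 + 0.1300·57.50) / 1.006 = 8.439/1.006 = 8.388 mg/L.
8.388·exp(−k·t) = 4.7 → t = ln(8.388/4.7)/k = 41710 s = 11.59 h.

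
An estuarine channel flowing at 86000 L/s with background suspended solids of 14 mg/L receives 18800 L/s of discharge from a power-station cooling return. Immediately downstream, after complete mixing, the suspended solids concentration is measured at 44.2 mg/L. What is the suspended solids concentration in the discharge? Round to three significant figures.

Mass balance: 86000·14.00 + 18800·Cₑ = 104800·44.20
→ Cₑ = (104800·44.20 − 86000·14.00) / 18800 = 182.3 mg/L.

182 mg/L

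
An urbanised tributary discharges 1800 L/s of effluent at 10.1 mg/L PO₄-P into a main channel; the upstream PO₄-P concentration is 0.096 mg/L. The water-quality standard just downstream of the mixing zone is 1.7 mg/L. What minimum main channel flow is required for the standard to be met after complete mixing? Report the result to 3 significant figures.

9430 L/s

Set C_mix = 1.7: (Q·0.09600 + 1800·10.10) / (Q + 1800) = 1.7
→ Q = 1800·(10.10 − 1.7)/(1.7 − 0.09600) = 9426 L/s.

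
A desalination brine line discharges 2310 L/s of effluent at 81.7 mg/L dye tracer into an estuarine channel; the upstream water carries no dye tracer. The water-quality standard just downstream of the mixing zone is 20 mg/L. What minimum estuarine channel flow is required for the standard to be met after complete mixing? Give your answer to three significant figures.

Set C_mix = 20: (Q·0 + 2310·81.70) / (Q + 2310) = 20
→ Q = 2310·(81.70 − 20)/(20 − 0) = 7126 L/s.

7130 L/s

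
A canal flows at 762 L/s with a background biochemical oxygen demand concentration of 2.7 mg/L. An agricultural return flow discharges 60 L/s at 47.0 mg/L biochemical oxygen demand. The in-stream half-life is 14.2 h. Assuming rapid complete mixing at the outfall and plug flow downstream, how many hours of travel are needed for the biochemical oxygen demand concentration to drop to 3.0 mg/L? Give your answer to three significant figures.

14.0 h

Conservation of mass: C = (762.0·2.700 + 60.00·47.00) / 822.0 = 4877/822.0 = 5.934 mg/L.
Half-life 14.2 h → k = ln 2 / 14.2 = 0.04881 h⁻¹ = 1.172 d⁻¹.
5.934·exp(−k·t) = 3.0 → t = ln(5.934/3.0)/k = 50300 s = 13.97 h.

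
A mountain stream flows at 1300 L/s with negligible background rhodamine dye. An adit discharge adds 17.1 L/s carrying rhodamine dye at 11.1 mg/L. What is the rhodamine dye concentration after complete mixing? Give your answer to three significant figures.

0.144 mg/L

After mixing, C = (1300·0 + 17.10·11.10) / 1317 = 189.8/1317 = 0.1441 mg/L.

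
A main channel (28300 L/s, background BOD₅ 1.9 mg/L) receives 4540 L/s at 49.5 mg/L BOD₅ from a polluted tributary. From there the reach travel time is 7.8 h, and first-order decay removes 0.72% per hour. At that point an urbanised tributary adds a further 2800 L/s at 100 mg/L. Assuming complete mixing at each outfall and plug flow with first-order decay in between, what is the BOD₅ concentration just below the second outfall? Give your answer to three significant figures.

15.2 mg/L

After mixing, C = (28300·1.900 + 4540·49.50) / 32840 = 278500/32840 = 8.481 mg/L; combined flow 32840 L/s.
0.72%/h lost → k = −ln(1 − 0.0072) = 0.007226 h⁻¹.
First-order decay: C = 8.481·exp(−k·t) = 8.481·0.9452 = 8.016 mg/L.
Second outfall: C = (32840·8.016 + 2800·100.0)/35640 = 15.24 mg/L.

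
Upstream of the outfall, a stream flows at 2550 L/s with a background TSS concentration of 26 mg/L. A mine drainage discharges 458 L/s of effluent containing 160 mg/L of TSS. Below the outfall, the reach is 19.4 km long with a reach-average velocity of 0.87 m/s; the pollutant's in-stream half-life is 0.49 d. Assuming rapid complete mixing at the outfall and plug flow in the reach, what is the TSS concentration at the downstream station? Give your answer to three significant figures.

32.2 mg/L

Conservation of mass: C = (2550·26.00 + 458.0·160.0) / 3008 = 139600/3008 = 46.40 mg/L.
Travel time t = 19.4·1000 / 0.87 = 22300 s = 6.194 h.
Half-life 0.49 d → k = ln 2 / 0.49 = 1.415 d⁻¹.
Decay over the reach: 46.40·exp(−kt) = 46.40·0.6941 = 32.21 mg/L.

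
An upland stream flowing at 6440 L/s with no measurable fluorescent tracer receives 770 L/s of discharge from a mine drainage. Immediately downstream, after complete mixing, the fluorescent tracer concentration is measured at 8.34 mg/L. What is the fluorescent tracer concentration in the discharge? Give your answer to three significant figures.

78.1 mg/L

Mass balance: 6440·0 + 770.0·Cₑ = 7210·8.340
→ Cₑ = (7210·8.340 − 6440·0) / 770.0 = 78.09 mg/L.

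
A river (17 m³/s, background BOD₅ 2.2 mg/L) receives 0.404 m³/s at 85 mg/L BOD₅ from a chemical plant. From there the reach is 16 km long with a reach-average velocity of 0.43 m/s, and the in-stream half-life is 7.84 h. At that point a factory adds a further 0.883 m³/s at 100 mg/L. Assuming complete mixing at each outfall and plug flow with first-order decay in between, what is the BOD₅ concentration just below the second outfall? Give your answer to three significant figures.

Flow-weighted average: C = (17.00·2.200 + 0.4040·85.00) / 17.40 = 71.74/17.40 = 4.122 mg/L; combined flow 17.40 m³/s.
Travel time t = 16·1000 / 0.43 = 37210 s = 10.34 h.
Half-life 7.84 h → k = ln 2 / 7.84 = 0.08841 h⁻¹ = 2.122 d⁻¹.
Decay over the reach: 4.122·exp(−kt) = 4.122·0.4010 = 1.653 mg/L.
At the second outfall, C = (17.40·1.653 + 0.8830·100.0) / (17.40 + 0.8830) = 6.402 mg/L.

6.40 mg/L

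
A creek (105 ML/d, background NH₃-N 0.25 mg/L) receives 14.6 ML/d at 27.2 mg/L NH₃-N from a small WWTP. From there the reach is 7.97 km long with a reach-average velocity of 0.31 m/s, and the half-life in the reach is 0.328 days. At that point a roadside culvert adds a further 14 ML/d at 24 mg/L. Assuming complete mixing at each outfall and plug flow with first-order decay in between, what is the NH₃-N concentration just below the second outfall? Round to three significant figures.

Mass balance: C = (105.0·0.2500 + 14.60·27.20) / 119.6 = 423.4/119.6 = 3.540 mg/L; combined flow 119.6 ML/d.
Travel time t = 7.97·1000 / 0.31 = 25710 s = 7.142 h.
Half-life 0.328 d → k = ln 2 / 0.328 = 2.113 d⁻¹.
Applying C = C₀e^(−kt): 3.540 × 0.5332 = 1.888 mg/L.
Second outfall: C = (119.6·1.888 + 14.00·24.00)/133.6 = 4.205 mg/L.

4.20 mg/L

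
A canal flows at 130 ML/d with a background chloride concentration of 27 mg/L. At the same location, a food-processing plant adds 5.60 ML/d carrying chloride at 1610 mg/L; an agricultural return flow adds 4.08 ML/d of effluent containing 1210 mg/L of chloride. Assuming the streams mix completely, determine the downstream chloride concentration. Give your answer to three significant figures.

125 mg/L

Mixed concentration C = ΣQC/ΣQ = (130.0·27.00 + 5.600·1610 + 4.080·1210) / 139.7 = 17460/139.7 = 125.0 mg/L.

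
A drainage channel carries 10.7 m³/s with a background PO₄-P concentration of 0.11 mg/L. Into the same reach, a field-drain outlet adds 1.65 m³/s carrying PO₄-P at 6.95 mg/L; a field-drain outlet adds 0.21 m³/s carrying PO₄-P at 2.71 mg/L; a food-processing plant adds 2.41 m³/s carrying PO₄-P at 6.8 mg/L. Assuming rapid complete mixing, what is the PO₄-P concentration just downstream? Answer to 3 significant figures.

1.98 mg/L

Flow-weighted average: C = (10.70·0.1100 + 1.650·6.950 + 0.2100·2.710 + 2.410·6.800) / 14.97 = 29.60/14.97 = 1.977 mg/L.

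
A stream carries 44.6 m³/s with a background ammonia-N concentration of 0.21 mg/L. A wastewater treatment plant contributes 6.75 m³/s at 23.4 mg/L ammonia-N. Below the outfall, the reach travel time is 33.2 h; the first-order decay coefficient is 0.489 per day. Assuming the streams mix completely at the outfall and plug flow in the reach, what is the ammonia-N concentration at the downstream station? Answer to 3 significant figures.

Conservation of mass: C = (44.60·0.2100 + 6.750·23.40) / 51.35 = 167.3/51.35 = 3.258 mg/L.
Decay over the reach: 3.258·exp(−kt) = 3.258·0.5084 = 1.657 mg/L.

1.66 mg/L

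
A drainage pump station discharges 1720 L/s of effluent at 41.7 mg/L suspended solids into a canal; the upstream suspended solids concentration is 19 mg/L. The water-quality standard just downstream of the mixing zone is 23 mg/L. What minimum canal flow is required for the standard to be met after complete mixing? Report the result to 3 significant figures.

8040 L/s

Set C_mix = 23: (Q·19.00 + 1720·41.70) / (Q + 1720) = 23
→ Q = 1720·(41.70 − 23)/(23 − 19.00) = 8041 L/s.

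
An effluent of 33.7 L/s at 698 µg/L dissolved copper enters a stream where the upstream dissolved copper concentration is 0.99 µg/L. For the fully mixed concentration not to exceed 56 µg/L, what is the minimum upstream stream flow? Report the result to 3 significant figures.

Set C_mix = 56: (Q·0.9900 + 33.70·698.0) / (Q + 33.70) = 56
→ Q = 33.70·(698.0 − 56)/(56 − 0.9900) = 393.3 L/s.

393 L/s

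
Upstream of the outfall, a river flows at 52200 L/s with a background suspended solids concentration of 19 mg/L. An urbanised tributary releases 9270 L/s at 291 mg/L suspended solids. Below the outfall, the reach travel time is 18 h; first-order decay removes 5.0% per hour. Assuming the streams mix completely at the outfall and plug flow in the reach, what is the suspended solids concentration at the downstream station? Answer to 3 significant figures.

After mixing, C = (52200·19.00 + 9270·291.0) / 61470 = 3689000/61470 = 60.02 mg/L.
5.0%/h lost → k = −ln(1 − 0.05) = 0.05129 h⁻¹.
First-order decay: C = 60.02·exp(−k·t) = 60.02·0.3972 = 23.84 mg/L.

23.8 mg/L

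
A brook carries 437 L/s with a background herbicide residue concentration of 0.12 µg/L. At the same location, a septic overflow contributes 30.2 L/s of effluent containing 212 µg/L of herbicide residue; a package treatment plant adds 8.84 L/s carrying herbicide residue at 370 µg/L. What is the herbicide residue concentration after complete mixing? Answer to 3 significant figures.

Mixed concentration C = ΣQC/ΣQ = (437.0·0.1200 + 30.20·212.0 + 8.840·370.0) / 476.0 = 9726/476.0 = 20.43 µg/L.

20.4 µg/L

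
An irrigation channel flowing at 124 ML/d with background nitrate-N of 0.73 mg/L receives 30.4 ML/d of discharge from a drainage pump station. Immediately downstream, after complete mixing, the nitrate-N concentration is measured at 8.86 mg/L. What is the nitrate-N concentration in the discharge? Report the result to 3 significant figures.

42.0 mg/L

Mass balance: 124.0·0.7300 + 30.40·Cₑ = 154.4·8.860
→ Cₑ = (154.4·8.860 − 124.0·0.7300) / 30.40 = 42.02 mg/L.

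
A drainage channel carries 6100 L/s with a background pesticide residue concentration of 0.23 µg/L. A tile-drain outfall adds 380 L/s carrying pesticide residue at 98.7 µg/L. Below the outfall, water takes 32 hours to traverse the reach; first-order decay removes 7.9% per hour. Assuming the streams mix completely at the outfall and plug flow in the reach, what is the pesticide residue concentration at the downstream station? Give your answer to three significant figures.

0.431 µg/L

Conservation of mass: C = (6100·0.2300 + 380.0·98.70) / 6480 = 38910/6480 = 6.004 µg/L.
7.9%/h lost → k = −ln(1 − 0.079) = 0.08230 h⁻¹.
Applying C = C₀e^(−kt): 6.004 × 0.07183 = 0.4313 µg/L.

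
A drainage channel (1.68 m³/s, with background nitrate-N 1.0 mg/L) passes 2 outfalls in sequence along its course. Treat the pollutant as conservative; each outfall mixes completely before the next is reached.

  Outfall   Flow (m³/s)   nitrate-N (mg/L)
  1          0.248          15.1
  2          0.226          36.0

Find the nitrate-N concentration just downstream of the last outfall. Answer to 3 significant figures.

After outfall 1: Q = 1.680 + 0.2480 = 1.928 m³/s; C = (1.680·1.000 + 0.2480·15.10)/1.928 = 2.814 mg/L.
After outfall 2: Q = 1.928 + 0.2260 = 2.154 m³/s; C = (1.928·2.814 + 0.2260·36.00)/2.154 = 6.296 mg/L.

6.30 mg/L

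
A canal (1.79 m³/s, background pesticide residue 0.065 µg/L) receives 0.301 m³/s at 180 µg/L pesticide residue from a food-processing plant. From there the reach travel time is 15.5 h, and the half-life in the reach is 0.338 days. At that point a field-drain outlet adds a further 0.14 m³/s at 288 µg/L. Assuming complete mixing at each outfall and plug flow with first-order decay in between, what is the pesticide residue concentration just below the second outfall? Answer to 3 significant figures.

24.5 µg/L

Mixed concentration C = ΣQC/ΣQ = (1.790·0.06500 + 0.3010·180.0) / 2.091 = 54.30/2.091 = 25.97 µg/L; combined flow 2.091 m³/s.
Half-life 0.338 d → k = ln 2 / 0.338 = 2.051 d⁻¹.
Applying C = C₀e^(−kt): 25.97 × 0.2660 = 6.906 µg/L.
At the second outfall, C = (2.091·6.906 + 0.1400·288.0) / (2.091 + 0.1400) = 24.55 µg/L.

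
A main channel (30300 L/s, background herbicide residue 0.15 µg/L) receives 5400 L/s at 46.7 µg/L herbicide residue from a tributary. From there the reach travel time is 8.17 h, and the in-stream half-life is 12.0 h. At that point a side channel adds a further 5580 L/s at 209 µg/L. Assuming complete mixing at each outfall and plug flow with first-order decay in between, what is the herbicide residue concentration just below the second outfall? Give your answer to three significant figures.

After mixing, C = (30300·0.1500 + 5400·46.70) / 35700 = 256700/35700 = 7.191 µg/L; combined flow 35700 L/s.
Half-life 12.0 h → k = ln 2 / 12.0 = 0.05776 h⁻¹ = 1.386 d⁻¹.
Decay over the reach: 7.191·exp(−kt) = 7.191·0.6238 = 4.486 µg/L.
Second outfall: C = (35700·4.486 + 5580·209.0)/41280 = 32.13 µg/L.

32.1 µg/L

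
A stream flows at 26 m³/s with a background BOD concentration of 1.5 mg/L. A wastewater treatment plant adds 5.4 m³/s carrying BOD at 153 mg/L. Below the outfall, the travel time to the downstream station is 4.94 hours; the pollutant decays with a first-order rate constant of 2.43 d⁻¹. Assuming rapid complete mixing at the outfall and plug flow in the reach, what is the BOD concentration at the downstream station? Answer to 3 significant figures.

After mixing, C = (26.00·1.500 + 5.400·153.0) / 31.40 = 865.2/31.40 = 27.55 mg/L.
First-order decay: C = 27.55·exp(−k·t) = 27.55·0.6064 = 16.71 mg/L.

16.7 mg/L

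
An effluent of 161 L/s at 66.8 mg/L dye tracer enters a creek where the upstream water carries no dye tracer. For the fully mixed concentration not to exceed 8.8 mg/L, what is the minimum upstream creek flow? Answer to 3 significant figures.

Set C_mix = 8.8: (Q·0 + 161.0·66.80) / (Q + 161.0) = 8.8
→ Q = 161.0·(66.80 − 8.8)/(8.8 − 0) = 1061 L/s.

1060 L/s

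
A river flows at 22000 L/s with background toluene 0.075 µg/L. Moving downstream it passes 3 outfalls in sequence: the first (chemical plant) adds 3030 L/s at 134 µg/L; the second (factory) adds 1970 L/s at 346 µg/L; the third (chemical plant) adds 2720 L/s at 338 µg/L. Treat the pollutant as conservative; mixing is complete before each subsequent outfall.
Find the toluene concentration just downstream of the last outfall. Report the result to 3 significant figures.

Below outfall 1: Q → 25030 L/s, C = (22000·0.07500 + 3030·134.0)/25030 = 16.29 µg/L.
Below outfall 2: Q → 27000 L/s, C = (25030·16.29 + 1970·346.0)/27000 = 40.34 µg/L.
Below outfall 3: Q → 29720 L/s, C = (27000·40.34 + 2720·338.0)/29720 = 67.59 µg/L.

67.6 µg/L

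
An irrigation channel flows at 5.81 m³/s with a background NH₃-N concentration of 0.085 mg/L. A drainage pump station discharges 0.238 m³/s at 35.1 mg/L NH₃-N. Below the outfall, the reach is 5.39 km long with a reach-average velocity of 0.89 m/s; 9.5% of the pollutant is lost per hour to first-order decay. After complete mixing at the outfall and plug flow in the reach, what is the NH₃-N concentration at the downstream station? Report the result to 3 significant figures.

Flow-weighted average: C = (5.810·0.08500 + 0.2380·35.10) / 6.048 = 8.848/6.048 = 1.463 mg/L.
Travel time t = 5.39·1000 / 0.89 = 6056 s = 1.682 h.
9.5%/h lost → k = −ln(1 − 0.095) = 0.09982 h⁻¹.
After decay, C = 1.463 × e^(−kt) = 1.463 × 0.8454 = 1.237 mg/L.

1.24 mg/L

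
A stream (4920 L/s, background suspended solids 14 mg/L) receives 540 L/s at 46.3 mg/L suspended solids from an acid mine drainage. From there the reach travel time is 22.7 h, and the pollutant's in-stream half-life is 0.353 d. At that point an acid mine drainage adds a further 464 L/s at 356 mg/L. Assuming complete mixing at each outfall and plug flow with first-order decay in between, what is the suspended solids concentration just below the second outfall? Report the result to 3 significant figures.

30.4 mg/L

After mixing, C = (4920·14.00 + 540.0·46.30) / 5460 = 93880/5460 = 17.19 mg/L; combined flow 5460 L/s.
Half-life 0.353 d → k = ln 2 / 0.353 = 1.964 d⁻¹.
Applying C = C₀e^(−kt): 17.19 × 0.1561 = 2.684 mg/L.
Second outfall: C = (5460·2.684 + 464.0·356.0)/5924 = 30.36 mg/L.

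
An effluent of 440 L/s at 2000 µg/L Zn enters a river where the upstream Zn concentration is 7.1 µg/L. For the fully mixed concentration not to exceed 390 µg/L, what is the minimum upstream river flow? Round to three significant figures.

Set C_mix = 390: (Q·7.100 + 440.0·2000) / (Q + 440.0) = 390
→ Q = 440.0·(2000 − 390)/(390 − 7.100) = 1850 L/s.

1850 L/s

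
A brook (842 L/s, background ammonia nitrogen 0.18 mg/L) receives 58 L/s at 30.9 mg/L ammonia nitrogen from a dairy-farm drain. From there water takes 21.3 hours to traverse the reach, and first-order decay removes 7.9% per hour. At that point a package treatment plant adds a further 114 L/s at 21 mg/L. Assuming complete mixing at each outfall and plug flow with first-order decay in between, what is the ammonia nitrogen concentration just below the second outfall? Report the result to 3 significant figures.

Mass balance: C = (842.0·0.1800 + 58.00·30.90) / 900.0 = 1944/900.0 = 2.160 mg/L; combined flow 900.0 L/s.
7.9%/h lost → k = −ln(1 − 0.079) = 0.08230 h⁻¹.
Applying C = C₀e^(−kt): 2.160 × 0.1733 = 0.3742 mg/L.
At the second outfall, C = (900.0·0.3742 + 114.0·21.00) / (900.0 + 114.0) = 2.693 mg/L.

2.69 mg/L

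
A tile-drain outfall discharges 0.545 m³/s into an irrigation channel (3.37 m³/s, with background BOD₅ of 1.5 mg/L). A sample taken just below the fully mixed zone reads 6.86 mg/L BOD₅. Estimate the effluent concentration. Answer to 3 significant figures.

40.0 mg/L

Mass balance: 3.370·1.500 + 0.5450·Cₑ = 3.915·6.860
→ Cₑ = (3.915·6.860 − 3.370·1.500) / 0.5450 = 40.00 mg/L.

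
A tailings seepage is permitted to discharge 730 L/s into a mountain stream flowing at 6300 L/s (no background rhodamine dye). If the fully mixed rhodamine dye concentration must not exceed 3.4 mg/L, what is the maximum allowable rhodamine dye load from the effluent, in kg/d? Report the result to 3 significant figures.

2070 kg/d

Mass balance at the limit: 6300·0 + 730.0·Cₑ = 7030·3.4 → Cₑ = 32.74 mg/L.
730.0 L/s = 0.7300 m³/s. Load = 0.7300 m³/s × 32.74 g/m³ × 86 400 s/d = 2065 kg/d.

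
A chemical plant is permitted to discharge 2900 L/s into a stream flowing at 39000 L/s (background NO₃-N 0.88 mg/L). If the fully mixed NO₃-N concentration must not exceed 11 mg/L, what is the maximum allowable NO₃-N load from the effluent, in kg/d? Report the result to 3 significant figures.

Mass balance at the limit: 39000·0.8800 + 2900·Cₑ = 41900·11 → Cₑ = 147.1 mg/L.
2900 L/s = 2.900 m³/s. Load = 2.900 m³/s × 147.1 g/m³ × 86 400 s/d = 36860 kg/d.

36900 kg/d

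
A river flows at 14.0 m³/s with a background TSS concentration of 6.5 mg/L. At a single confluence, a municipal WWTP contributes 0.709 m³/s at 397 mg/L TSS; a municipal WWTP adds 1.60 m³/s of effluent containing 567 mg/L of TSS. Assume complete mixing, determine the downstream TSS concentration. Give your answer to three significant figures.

78.5 mg/L

Flow-weighted average: C = (14.00·6.500 + 0.7090·397.0 + 1.600·567.0) / 16.31 = 1280/16.31 = 78.46 mg/L.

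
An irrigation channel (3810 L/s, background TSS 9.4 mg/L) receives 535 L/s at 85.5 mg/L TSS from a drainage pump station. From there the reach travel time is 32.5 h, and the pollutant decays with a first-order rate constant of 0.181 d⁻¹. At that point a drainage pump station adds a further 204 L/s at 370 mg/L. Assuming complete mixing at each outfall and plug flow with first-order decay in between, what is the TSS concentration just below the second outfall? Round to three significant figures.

30.6 mg/L

Conservation of mass: C = (3810·9.400 + 535.0·85.50) / 4345 = 81560/4345 = 18.77 mg/L; combined flow 4345 L/s.
After decay, C = 18.77 × e^(−kt) = 18.77 × 0.7826 = 14.69 mg/L.
At the second outfall, C = (4345·14.69 + 204.0·370.0) / (4345 + 204.0) = 30.62 mg/L.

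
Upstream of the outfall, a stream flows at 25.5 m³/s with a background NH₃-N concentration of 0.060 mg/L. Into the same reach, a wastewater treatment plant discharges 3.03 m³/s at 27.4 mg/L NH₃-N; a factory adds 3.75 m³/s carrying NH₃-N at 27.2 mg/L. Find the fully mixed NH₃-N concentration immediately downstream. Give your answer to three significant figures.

5.78 mg/L

Conservation of mass: C = (25.50·0.06000 + 3.030·27.40 + 3.750·27.20) / 32.28 = 186.6/32.28 = 5.779 mg/L.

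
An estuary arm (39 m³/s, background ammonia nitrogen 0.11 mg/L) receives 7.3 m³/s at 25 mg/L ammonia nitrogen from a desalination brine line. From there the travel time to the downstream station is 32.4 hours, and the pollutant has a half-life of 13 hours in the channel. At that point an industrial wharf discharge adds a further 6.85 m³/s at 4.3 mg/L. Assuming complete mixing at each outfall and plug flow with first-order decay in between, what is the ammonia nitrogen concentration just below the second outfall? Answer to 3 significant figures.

Mixed concentration C = ΣQC/ΣQ = (39.00·0.1100 + 7.300·25.00) / 46.30 = 186.8/46.30 = 4.034 mg/L; combined flow 46.30 m³/s.
Half-life 13 h → k = ln 2 / 13 = 0.05332 h⁻¹ = 1.280 d⁻¹.
After decay, C = 4.034 × e^(−kt) = 4.034 × 0.1777 = 0.7170 mg/L.
Second outfall: C = (46.30·0.7170 + 6.850·4.300)/53.15 = 1.179 mg/L.

1.18 mg/L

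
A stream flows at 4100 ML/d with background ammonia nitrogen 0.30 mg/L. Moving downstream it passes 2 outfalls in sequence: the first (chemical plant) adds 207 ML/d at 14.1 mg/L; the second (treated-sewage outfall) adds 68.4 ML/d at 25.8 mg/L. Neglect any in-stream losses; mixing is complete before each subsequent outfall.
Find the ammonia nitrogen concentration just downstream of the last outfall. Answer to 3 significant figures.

After outfall 1: Q = 4100 + 207.0 = 4307 ML/d; C = (4100·0.3000 + 207.0·14.10)/4307 = 0.9632 mg/L.
After outfall 2: Q = 4307 + 68.40 = 4375 ML/d; C = (4307·0.9632 + 68.40·25.80)/4375 = 1.352 mg/L.

1.35 mg/L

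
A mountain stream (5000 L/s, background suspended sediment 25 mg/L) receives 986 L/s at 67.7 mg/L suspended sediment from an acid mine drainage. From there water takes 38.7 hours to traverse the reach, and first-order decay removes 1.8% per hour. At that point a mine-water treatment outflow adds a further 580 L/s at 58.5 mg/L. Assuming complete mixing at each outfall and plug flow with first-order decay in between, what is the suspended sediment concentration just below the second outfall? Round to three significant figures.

Mass balance: C = (5000·25.00 + 986.0·67.70) / 5986 = 191800/5986 = 32.03 mg/L; combined flow 5986 L/s.
1.8%/h lost → k = −ln(1 − 0.018) = 0.01816 h⁻¹.
After decay, C = 32.03 × e^(−kt) = 32.03 × 0.4951 = 15.86 mg/L.
At the second outfall, C = (5986·15.86 + 580.0·58.50) / (5986 + 580.0) = 19.63 mg/L.

19.6 mg/L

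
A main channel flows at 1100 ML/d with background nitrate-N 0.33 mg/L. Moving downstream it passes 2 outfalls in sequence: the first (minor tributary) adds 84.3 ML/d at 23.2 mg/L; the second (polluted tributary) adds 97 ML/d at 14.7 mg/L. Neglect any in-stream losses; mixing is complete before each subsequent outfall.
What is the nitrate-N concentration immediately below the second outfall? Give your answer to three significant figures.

2.92 mg/L

After outfall 1: Q = 1100 + 84.30 = 1184 ML/d; C = (1100·0.3300 + 84.30·23.20)/1184 = 1.958 mg/L.
After outfall 2: Q = 1184 + 97.00 = 1281 ML/d; C = (1184·1.958 + 97.00·14.70)/1281 = 2.923 mg/L.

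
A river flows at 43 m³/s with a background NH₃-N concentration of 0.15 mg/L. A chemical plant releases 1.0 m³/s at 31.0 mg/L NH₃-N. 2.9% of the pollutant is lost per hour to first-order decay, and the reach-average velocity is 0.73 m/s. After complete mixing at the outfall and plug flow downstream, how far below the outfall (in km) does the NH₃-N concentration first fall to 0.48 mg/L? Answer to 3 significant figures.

After mixing, C = (43.00·0.1500 + 1.000·31.00) / 44.00 = 37.45/44.00 = 0.8511 mg/L.
2.9%/h lost → k = −ln(1 − 0.029) = 0.02943 h⁻¹.
Set 0.8511·exp(−k·t) = 0.48 → t = ln(0.8511/0.48)/k = 70070 s = 19.46 h.
Distance = v·t = 0.73·70070 = 51150 m = 51.15 km.

51.1 km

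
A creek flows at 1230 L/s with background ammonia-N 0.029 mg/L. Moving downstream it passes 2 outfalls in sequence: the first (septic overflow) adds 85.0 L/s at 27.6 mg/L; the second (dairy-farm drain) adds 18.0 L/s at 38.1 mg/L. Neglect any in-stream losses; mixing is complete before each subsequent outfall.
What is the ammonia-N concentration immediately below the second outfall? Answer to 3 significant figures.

2.30 mg/L

After outfall 1: Q = 1230 + 85.00 = 1315 L/s; C = (1230·0.02900 + 85.00·27.60)/1315 = 1.811 mg/L.
After outfall 2: Q = 1315 + 18.00 = 1333 L/s; C = (1315·1.811 + 18.00·38.10)/1333 = 2.301 mg/L.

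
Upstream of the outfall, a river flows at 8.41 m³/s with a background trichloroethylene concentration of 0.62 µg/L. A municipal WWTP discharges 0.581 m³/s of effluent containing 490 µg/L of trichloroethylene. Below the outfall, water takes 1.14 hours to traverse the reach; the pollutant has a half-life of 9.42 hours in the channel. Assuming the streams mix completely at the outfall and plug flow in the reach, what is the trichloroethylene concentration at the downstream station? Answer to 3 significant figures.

After mixing, C = (8.410·0.6200 + 0.5810·490.0) / 8.991 = 289.9/8.991 = 32.24 µg/L.
Half-life 9.42 h → k = ln 2 / 9.42 = 0.07358 h⁻¹ = 1.766 d⁻¹.
First-order decay: C = 32.24·exp(−k·t) = 32.24·0.9195 = 29.65 µg/L.

29.6 µg/L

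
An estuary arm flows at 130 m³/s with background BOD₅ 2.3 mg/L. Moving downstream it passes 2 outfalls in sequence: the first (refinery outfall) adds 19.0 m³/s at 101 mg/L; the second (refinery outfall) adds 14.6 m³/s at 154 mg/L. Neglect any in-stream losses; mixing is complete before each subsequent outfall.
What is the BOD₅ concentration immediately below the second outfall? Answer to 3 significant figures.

27.3 mg/L

Below outfall 1: Q → 149.0 m³/s, C = (130.0·2.300 + 19.00·101.0)/149.0 = 14.89 mg/L.
Below outfall 2: Q → 163.6 m³/s, C = (149.0·14.89 + 14.60·154.0)/163.6 = 27.30 mg/L.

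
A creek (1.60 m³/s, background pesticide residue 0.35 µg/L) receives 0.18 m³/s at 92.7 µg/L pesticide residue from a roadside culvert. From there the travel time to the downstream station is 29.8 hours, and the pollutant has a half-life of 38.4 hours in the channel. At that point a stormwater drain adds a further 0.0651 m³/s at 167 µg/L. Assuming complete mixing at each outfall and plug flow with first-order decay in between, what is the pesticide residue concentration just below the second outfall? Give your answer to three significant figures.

Mixed concentration C = ΣQC/ΣQ = (1.600·0.3500 + 0.1800·92.70) / 1.780 = 17.25/1.780 = 9.689 µg/L; combined flow 1.780 m³/s.
Half-life 38.4 h → k = ln 2 / 38.4 = 0.01805 h⁻¹ = 0.4332 d⁻¹.
Applying C = C₀e^(−kt): 9.689 × 0.5840 = 5.658 µg/L.
At the second outfall, C = (1.780·5.658 + 0.06510·167.0) / (1.780 + 0.06510) = 11.35 µg/L.

11.4 µg/L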